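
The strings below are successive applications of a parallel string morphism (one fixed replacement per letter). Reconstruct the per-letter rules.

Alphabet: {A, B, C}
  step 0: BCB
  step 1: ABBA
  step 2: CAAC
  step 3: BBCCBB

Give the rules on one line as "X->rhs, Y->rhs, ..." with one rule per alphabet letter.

A->C, B->A, C->BB

  step 2 ⇒ step 3: CAAC ⇒ BB·C·C·BB
    A ↦ C
    C ↦ BB
  step 0 ⇒ step 1: BCB ⇒ A·BB·A
    B ↦ A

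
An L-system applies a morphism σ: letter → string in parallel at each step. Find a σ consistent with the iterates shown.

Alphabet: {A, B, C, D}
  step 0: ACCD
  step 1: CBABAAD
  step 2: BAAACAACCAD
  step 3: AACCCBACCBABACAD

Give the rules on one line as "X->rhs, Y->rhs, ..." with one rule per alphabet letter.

A->C, B->AA, C->BA, D->AD

  step 2 ⇒ step 3: BAAACAACCAD ⇒ AA·C·C·C·BA·C·C·BA·BA·C·AD
    A ↦ C
    B ↦ AA
    C ↦ BA
    D ↦ AD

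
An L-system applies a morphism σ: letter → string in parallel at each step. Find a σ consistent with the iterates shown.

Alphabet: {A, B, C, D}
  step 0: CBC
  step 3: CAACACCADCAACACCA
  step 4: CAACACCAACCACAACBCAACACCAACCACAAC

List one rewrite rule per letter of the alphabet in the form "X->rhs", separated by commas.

  step 3 ⇒ step 4: CAACACCADCAACACCA ⇒ CA·AC·AC·CA·AC·CA·CA·AC·B·CA·AC·AC·CA·AC·CA·CA·AC
    A ↦ AC
    C ↦ CA
    D ↦ B
    B ↦ D  (constrained at step 0)

A->AC, B->D, C->CA, D->B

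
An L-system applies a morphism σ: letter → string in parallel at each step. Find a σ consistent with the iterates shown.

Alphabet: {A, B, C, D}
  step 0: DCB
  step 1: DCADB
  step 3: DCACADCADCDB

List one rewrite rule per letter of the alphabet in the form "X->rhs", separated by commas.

A->C, B->DB, C->A, D->DC

  step 0 ⇒ step 1: DCB ⇒ DC·A·DB
    B ↦ DB
    C ↦ A
    D ↦ DC
    A ↦ C  (constrained at step 1)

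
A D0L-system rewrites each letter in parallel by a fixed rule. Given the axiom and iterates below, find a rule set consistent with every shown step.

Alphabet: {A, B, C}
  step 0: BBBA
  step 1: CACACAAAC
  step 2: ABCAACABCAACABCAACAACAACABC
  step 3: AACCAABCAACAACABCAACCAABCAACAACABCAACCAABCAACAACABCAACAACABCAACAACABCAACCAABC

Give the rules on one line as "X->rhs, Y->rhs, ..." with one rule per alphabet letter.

A->AAC, B->CA, C->ABC

  step 2 ⇒ step 3: ABCAACABCAACABCAACAACAACABC ⇒ AAC·CA·ABC·AAC·AAC·ABC·AAC·CA·ABC·AAC·AAC·ABC·AAC·CA·ABC·AAC·AAC·ABC·AAC·AAC·ABC·AAC·AAC·ABC·AAC·CA·ABC
    A ↦ AAC
    B ↦ CA
    C ↦ ABC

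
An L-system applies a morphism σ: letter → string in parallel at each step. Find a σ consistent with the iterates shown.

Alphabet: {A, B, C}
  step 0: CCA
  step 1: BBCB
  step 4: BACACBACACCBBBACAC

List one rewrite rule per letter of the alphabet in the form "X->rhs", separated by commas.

  step 0 ⇒ step 1: CCA ⇒ B·B·CB
    A ↦ CB
    C ↦ B
    B ↦ AC  (constrained at step 1)

A->CB, B->AC, C->B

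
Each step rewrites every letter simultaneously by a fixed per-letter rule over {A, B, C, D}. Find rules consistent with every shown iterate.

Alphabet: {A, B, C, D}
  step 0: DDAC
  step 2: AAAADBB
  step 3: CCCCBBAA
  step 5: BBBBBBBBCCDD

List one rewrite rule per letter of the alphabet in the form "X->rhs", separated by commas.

A->C, B->A, C->D, D->BB

  step 2 ⇒ step 3: AAAADBB ⇒ C·C·C·C·BB·A·A
    A ↦ C
    B ↦ A
    D ↦ BB
    C ↦ D  (constrained at step 0)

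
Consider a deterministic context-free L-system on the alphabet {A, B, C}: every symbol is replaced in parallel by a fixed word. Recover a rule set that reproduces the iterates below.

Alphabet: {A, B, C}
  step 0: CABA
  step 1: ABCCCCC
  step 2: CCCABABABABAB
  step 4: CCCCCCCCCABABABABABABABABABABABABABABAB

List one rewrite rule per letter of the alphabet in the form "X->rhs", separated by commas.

A->CC, B->C, C->AB

  step 1 ⇒ step 2: ABCCCCC ⇒ CC·C·AB·AB·AB·AB·AB
    A ↦ CC
    B ↦ C
    C ↦ AB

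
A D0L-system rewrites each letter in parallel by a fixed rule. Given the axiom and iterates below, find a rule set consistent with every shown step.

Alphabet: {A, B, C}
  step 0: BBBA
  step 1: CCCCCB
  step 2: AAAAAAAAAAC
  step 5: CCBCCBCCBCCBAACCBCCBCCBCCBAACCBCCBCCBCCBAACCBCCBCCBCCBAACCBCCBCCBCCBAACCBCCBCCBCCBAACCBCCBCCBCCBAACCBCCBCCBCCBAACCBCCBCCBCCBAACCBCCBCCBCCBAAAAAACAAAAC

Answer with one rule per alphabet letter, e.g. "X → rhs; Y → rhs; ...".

A->CCB, B->C, C->AA

  step 1 ⇒ step 2: CCCCCB ⇒ AA·AA·AA·AA·AA·C
    B ↦ C
    C ↦ AA
  step 0 ⇒ step 1: BBBA ⇒ C·C·C·CCB
    A ↦ CCB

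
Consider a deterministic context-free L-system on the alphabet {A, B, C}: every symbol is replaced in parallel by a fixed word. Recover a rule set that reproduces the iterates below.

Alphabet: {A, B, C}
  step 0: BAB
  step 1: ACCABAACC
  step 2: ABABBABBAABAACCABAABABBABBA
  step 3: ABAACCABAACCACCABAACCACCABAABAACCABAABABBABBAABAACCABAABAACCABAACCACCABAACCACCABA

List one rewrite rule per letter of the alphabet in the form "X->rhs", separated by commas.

  step 2 ⇒ step 3: ABABBABBAABAACCABAABABBABBA ⇒ ABA·ACC·ABA·ACC·ACC·ABA·ACC·ACC·ABA·ABA·ACC·ABA·ABA·BBA·BBA·ABA·ACC·ABA·ABA·ACC·ABA·ACC·ACC·ABA·ACC·ACC·ABA
    A ↦ ABA
    B ↦ ACC
    C ↦ BBA

A->ABA, B->ACC, C->BBA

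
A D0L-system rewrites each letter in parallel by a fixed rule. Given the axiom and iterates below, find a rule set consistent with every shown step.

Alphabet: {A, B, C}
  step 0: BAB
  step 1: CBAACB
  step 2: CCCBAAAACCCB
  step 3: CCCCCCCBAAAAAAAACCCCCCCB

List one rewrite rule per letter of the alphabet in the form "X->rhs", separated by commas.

A->AA, B->CB, C->CC

  step 2 ⇒ step 3: CCCBAAAACCCB ⇒ CC·CC·CC·CB·AA·AA·AA·AA·CC·CC·CC·CB
    A ↦ AA
    B ↦ CB
    C ↦ CC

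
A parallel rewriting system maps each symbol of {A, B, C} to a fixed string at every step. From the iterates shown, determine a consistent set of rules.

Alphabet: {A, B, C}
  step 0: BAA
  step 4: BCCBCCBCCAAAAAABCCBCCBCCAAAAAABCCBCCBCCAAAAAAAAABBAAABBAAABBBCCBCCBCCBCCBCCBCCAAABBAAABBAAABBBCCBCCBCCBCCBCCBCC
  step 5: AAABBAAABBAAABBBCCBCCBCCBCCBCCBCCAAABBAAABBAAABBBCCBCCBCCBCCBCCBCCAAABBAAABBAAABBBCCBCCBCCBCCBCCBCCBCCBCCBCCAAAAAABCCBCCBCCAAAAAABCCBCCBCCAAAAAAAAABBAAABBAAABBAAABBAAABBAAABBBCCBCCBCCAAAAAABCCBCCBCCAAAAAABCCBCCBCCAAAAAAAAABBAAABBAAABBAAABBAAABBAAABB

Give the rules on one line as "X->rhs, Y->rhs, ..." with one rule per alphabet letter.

A->BCC, B->AAA, C->B

  step 4 ⇒ step 5: BCCBCCBCCAAAAAABCCBCCBCCAAAAAABCCBCCBCCAAAAAAAAABBAAABBAAABBBCCBCCBCCBCCBCCBCCAAABBAAABBAAABBBCCBCCBCCBCCBCCBCC ⇒ AAA·B·B·AAA·B·B·AAA·B·B·BCC·BCC·BCC·BCC·BCC·BCC·AAA·B·B·AAA·B·B·AAA·B·B·BCC·BCC·BCC·BCC·BCC·BCC·AAA·B·B·AAA·B·B·AAA·B·B·BCC·BCC·BCC·BCC·BCC·BCC·BCC·BCC·BCC·AAA·AAA·BCC·BCC·BCC·AAA·AAA·BCC·BCC·BCC·AAA·AAA·AAA·B·B·AAA·B·B·AAA·B·B·AAA·B·B·AAA·B·B·AAA·B·B·BCC·BCC·BCC·AAA·AAA·BCC·BCC·BCC·AAA·AAA·BCC·BCC·BCC·AAA·AAA·AAA·B·B·AAA·B·B·AAA·B·B·AAA·B·B·AAA·B·B·AAA·B·B
    A ↦ BCC
    B ↦ AAA
    C ↦ B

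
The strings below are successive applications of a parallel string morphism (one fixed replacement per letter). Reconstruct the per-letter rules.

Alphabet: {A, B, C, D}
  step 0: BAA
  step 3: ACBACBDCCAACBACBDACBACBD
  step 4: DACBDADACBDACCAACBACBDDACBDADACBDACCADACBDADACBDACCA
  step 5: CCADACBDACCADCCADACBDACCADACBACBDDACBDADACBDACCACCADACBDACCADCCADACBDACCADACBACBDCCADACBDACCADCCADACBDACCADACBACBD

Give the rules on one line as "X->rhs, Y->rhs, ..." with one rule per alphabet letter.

  step 4 ⇒ step 5: DACBDADACBDACCAACBACBDDACBDADACBDACCADACBDADACBDACCA ⇒ CCA·D·ACB·DA·CCA·D·CCA·D·ACB·DA·CCA·D·ACB·ACB·D·D·ACB·DA·D·ACB·DA·CCA·CCA·D·ACB·DA·CCA·D·CCA·D·ACB·DA·CCA·D·ACB·ACB·D·CCA·D·ACB·DA·CCA·D·CCA·D·ACB·DA·CCA·D·ACB·ACB·D
    A ↦ D
    B ↦ DA
    C ↦ ACB
    D ↦ CCA

A->D, B->DA, C->ACB, D->CCA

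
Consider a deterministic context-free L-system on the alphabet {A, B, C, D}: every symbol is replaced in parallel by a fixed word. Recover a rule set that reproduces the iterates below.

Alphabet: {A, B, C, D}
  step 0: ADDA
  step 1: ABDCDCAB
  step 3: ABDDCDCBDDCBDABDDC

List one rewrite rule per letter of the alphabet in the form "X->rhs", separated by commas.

A->AB, B->D, C->B, D->DC

  step 0 ⇒ step 1: ADDA ⇒ AB·DC·DC·AB
    A ↦ AB
    D ↦ DC
    B ↦ D  (constrained at step 1)
    C ↦ B  (constrained at step 1)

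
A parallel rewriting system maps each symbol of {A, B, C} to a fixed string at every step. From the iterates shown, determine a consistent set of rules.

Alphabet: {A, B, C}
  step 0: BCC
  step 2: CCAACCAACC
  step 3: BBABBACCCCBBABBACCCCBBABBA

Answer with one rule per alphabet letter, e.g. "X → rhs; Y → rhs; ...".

A->CC, B->A, C->BBA

  step 2 ⇒ step 3: CCAACCAACC ⇒ BBA·BBA·CC·CC·BBA·BBA·CC·CC·BBA·BBA
    A ↦ CC
    C ↦ BBA
    B ↦ A  (constrained at step 0)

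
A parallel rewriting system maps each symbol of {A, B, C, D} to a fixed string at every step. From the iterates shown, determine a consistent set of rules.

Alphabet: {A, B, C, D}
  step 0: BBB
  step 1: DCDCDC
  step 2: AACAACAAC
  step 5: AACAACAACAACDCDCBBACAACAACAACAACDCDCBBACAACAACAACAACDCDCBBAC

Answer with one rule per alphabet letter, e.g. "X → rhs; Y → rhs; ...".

A->BB, B->DC, C->AC, D->A

  step 1 ⇒ step 2: DCDCDC ⇒ A·AC·A·AC·A·AC
    C ↦ AC
    D ↦ A
    A ↦ BB  (constrained at step 2)
  step 0 ⇒ step 1: BBB ⇒ DC·DC·DC
    B ↦ DC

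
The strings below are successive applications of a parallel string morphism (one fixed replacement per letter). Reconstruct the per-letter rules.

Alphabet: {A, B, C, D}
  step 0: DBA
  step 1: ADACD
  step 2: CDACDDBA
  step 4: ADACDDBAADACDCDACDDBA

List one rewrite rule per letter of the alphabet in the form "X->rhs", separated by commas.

  step 1 ⇒ step 2: ADACD ⇒ CD·A·CD·DB·A
    A ↦ CD
    C ↦ DB
    D ↦ A
  step 0 ⇒ step 1: DBA ⇒ A·DA·CD
    B ↦ DA

A->CD, B->DA, C->DB, D->A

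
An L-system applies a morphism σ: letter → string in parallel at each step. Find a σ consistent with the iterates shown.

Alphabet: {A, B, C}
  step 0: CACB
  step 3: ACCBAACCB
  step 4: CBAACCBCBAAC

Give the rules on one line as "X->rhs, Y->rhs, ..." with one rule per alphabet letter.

A->CB, B->C, C->A

  step 3 ⇒ step 4: ACCBAACCB ⇒ CB·A·A·C·CB·CB·A·A·C
    A ↦ CB
    B ↦ C
    C ↦ A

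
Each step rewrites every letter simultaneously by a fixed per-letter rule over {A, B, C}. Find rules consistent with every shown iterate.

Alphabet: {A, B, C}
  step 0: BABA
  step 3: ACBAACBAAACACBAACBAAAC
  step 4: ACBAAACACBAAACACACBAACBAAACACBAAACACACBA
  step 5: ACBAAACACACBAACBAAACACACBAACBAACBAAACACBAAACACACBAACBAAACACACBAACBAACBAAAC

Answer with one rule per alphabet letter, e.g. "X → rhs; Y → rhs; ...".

  step 4 ⇒ step 5: ACBAAACACBAAACACACBAACBAAACACBAAACACACBA ⇒ AC·BA·A·AC·AC·AC·BA·AC·BA·A·AC·AC·AC·BA·AC·BA·AC·BA·A·AC·AC·BA·A·AC·AC·AC·BA·AC·BA·A·AC·AC·AC·BA·AC·BA·AC·BA·A·AC
    A ↦ AC
    B ↦ A
    C ↦ BA

A->AC, B->A, C->BA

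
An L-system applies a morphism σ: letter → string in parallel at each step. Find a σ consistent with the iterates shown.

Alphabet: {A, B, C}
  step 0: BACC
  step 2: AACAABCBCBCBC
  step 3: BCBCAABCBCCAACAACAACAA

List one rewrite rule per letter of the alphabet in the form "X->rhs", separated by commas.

  step 2 ⇒ step 3: AACAABCBCBCBC ⇒ BC·BC·AA·BC·BC·C·AA·C·AA·C·AA·C·AA
    A ↦ BC
    B ↦ C
    C ↦ AA

A->BC, B->C, C->AA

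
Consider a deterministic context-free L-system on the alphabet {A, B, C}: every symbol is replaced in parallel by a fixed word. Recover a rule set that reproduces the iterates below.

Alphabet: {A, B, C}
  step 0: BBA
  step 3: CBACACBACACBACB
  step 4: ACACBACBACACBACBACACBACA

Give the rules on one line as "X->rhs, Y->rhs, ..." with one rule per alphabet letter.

  step 3 ⇒ step 4: CBACACBACACBACB ⇒ A·CA·CB·A·CB·A·CA·CB·A·CB·A·CA·CB·A·CA
    A ↦ CB
    B ↦ CA
    C ↦ A

A->CB, B->CA, C->A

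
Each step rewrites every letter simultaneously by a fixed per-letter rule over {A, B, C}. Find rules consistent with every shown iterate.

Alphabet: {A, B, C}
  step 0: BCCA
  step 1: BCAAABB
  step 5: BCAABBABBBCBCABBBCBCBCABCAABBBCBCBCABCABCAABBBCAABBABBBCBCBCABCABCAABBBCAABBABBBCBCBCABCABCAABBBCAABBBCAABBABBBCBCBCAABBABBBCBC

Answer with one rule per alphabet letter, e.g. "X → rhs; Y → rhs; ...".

A->ABB, B->BC, C->A

  step 0 ⇒ step 1: BCCA ⇒ BC·A·A·ABB
    A ↦ ABB
    B ↦ BC
    C ↦ A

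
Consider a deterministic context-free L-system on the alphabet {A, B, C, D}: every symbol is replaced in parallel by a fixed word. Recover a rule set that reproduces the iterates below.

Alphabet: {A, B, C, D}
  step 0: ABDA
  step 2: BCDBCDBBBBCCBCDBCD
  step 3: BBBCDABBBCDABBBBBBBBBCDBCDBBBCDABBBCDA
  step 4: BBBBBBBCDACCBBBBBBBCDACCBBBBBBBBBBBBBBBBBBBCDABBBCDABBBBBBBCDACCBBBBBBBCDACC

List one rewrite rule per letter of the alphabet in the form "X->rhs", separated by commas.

A->CC, B->BB, C->BCD, D->A

  step 3 ⇒ step 4: BBBCDABBBCDABBBBBBBBBCDBCDBBBCDABBBCDA ⇒ BB·BB·BB·BCD·A·CC·BB·BB·BB·BCD·A·CC·BB·BB·BB·BB·BB·BB·BB·BB·BB·BCD·A·BB·BCD·A·BB·BB·BB·BCD·A·CC·BB·BB·BB·BCD·A·CC
    A ↦ CC
    B ↦ BB
    C ↦ BCD
    D ↦ A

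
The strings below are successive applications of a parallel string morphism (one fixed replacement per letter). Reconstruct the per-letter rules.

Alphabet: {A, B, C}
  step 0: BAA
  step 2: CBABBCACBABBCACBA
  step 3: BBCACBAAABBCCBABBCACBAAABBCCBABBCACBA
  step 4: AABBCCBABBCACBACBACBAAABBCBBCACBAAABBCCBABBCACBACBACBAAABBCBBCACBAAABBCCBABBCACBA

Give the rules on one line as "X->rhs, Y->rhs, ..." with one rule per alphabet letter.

A->CBA, B->A, C->BBC

  step 3 ⇒ step 4: BBCACBAAABBCCBABBCACBAAABBCCBABBCACBA ⇒ A·A·BBC·CBA·BBC·A·CBA·CBA·CBA·A·A·BBC·BBC·A·CBA·A·A·BBC·CBA·BBC·A·CBA·CBA·CBA·A·A·BBC·BBC·A·CBA·A·A·BBC·CBA·BBC·A·CBA
    A ↦ CBA
    B ↦ A
    C ↦ BBC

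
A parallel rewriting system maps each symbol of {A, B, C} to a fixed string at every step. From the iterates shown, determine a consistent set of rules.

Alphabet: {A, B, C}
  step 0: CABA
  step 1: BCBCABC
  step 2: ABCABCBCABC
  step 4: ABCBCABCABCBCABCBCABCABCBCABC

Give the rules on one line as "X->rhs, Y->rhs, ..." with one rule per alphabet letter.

  step 1 ⇒ step 2: BCBCABC ⇒ A·BC·A·BC·BC·A·BC
    A ↦ BC
    B ↦ A
    C ↦ BC

A->BC, B->A, C->BC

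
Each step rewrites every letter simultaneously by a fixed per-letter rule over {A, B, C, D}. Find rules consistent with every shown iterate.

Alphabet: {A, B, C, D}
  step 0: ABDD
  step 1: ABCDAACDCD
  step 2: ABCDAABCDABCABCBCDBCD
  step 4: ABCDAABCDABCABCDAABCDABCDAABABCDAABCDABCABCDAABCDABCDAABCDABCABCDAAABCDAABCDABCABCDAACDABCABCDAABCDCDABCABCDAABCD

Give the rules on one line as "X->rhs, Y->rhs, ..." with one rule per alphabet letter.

  step 1 ⇒ step 2: ABCDAACDCD ⇒ ABC·DAA·B·CD·ABC·ABC·B·CD·B·CD
    A ↦ ABC
    B ↦ DAA
    C ↦ B
    D ↦ CD

A->ABC, B->DAA, C->B, D->CD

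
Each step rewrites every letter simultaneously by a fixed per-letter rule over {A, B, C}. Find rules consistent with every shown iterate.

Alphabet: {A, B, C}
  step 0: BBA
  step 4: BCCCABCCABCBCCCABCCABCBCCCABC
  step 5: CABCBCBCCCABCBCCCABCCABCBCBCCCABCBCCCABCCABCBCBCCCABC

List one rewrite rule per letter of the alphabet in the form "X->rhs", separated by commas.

A->C, B->CA, C->BC

  step 4 ⇒ step 5: BCCCABCCABCBCCCABCCABCBCCCABC ⇒ CA·BC·BC·BC·C·CA·BC·BC·C·CA·BC·CA·BC·BC·BC·C·CA·BC·BC·C·CA·BC·CA·BC·BC·BC·C·CA·BC
    A ↦ C
    B ↦ CA
    C ↦ BC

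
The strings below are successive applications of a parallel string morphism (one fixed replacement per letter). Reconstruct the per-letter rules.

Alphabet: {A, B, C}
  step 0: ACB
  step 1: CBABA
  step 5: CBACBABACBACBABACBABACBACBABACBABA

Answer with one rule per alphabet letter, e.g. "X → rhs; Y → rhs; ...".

  step 0 ⇒ step 1: ACB ⇒ CB·AB·A
    A ↦ CB
    B ↦ A
    C ↦ AB

A->CB, B->A, C->AB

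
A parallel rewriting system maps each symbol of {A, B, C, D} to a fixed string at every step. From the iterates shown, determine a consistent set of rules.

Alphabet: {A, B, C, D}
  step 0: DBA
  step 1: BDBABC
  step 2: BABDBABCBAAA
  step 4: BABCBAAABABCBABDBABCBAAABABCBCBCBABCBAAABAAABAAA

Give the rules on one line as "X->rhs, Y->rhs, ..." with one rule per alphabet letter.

  step 1 ⇒ step 2: BDBABC ⇒ BA·BD·BA·BC·BA·AA
    A ↦ BC
    B ↦ BA
    C ↦ AA
    D ↦ BD

A->BC, B->BA, C->AA, D->BD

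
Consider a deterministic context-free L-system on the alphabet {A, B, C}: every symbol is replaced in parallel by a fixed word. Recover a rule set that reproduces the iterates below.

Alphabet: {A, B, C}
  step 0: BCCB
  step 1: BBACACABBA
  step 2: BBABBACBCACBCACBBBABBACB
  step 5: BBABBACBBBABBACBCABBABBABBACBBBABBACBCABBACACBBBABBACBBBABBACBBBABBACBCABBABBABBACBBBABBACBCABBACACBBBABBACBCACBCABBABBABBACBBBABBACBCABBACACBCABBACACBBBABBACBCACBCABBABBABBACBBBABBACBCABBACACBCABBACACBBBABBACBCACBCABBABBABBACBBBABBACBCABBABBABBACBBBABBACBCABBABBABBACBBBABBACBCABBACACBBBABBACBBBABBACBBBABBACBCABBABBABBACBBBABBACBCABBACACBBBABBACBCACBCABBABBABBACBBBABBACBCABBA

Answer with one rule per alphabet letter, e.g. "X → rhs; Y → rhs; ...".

A->CB, B->BBA, C->CA

  step 1 ⇒ step 2: BBACACABBA ⇒ BBA·BBA·CB·CA·CB·CA·CB·BBA·BBA·CB
    A ↦ CB
    B ↦ BBA
    C ↦ CA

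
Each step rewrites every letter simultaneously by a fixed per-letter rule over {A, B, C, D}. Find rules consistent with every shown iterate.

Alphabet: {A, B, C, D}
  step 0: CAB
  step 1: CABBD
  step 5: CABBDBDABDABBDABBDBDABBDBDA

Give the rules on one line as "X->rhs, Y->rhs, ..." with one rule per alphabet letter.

  step 0 ⇒ step 1: CAB ⇒ CA·B·BD
    A ↦ B
    B ↦ BD
    C ↦ CA
    D ↦ A  (constrained at step 1)

A->B, B->BD, C->CA, D->A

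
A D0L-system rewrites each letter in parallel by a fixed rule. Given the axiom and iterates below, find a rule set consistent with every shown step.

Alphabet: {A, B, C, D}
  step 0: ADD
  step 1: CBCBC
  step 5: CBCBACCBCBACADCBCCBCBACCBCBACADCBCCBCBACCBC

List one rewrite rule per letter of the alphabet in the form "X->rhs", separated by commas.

  step 0 ⇒ step 1: ADD ⇒ C·BC·BC
    A ↦ C
    D ↦ BC
    B ↦ BA  (constrained at step 1)
    C ↦ AD  (constrained at step 1)

A->C, B->BA, C->AD, D->BC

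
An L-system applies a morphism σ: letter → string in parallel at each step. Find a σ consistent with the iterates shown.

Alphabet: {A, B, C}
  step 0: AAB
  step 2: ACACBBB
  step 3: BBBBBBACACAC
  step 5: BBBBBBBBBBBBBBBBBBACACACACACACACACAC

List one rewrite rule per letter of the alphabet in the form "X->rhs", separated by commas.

A->B, B->AC, C->BB

  step 2 ⇒ step 3: ACACBBB ⇒ B·BB·B·BB·AC·AC·AC
    A ↦ B
    B ↦ AC
    C ↦ BB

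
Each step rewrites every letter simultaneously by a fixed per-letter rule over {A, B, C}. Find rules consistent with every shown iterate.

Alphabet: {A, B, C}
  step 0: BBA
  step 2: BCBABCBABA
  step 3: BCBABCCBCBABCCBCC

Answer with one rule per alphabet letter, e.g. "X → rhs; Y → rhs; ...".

  step 2 ⇒ step 3: BCBABCBABA ⇒ BC·BA·BC·C·BC·BA·BC·C·BC·C
    A ↦ C
    B ↦ BC
    C ↦ BA

A->C, B->BC, C->BA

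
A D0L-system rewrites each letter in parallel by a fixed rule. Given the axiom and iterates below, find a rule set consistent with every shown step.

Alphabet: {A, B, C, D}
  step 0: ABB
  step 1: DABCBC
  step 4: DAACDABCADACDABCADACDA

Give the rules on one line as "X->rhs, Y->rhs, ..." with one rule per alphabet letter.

  step 0 ⇒ step 1: ABB ⇒ DA·BC·BC
    A ↦ DA
    B ↦ BC
    C ↦ A  (constrained at step 1)
    D ↦ C  (constrained at step 1)

A->DA, B->BC, C->A, D->C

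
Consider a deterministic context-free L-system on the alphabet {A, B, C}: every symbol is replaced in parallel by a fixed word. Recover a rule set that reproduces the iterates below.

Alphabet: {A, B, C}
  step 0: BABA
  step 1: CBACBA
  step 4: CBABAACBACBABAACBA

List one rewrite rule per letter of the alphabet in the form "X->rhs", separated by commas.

  step 0 ⇒ step 1: BABA ⇒ C·BA·C·BA
    A ↦ BA
    B ↦ C
    C ↦ A  (constrained at step 1)

A->BA, B->C, C->A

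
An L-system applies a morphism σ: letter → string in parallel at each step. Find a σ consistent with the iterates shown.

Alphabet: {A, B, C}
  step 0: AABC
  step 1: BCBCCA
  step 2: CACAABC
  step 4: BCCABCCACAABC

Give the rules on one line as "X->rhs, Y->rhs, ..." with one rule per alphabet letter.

  step 1 ⇒ step 2: BCBCCA ⇒ C·A·C·A·A·BC
    A ↦ BC
    B ↦ C
    C ↦ A

A->BC, B->C, C->A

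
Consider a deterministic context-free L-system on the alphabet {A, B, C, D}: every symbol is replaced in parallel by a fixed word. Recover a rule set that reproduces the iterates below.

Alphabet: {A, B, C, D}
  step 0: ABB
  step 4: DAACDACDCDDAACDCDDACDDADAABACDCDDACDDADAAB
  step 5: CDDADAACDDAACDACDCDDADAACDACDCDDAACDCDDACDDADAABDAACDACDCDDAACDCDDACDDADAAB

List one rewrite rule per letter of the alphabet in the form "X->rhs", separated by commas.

  step 4 ⇒ step 5: DAACDACDCDDAACDCDDACDDADAABACDCDDACDDADAAB ⇒ CD·DA·DA·A·CD·DA·A·CD·A·CD·CD·DA·DA·A·CD·A·CD·CD·DA·A·CD·CD·DA·CD·DA·DA·AB·DA·A·CD·A·CD·CD·DA·A·CD·CD·DA·CD·DA·DA·AB
    A ↦ DA
    B ↦ AB
    C ↦ A
    D ↦ CD

A->DA, B->AB, C->A, D->CD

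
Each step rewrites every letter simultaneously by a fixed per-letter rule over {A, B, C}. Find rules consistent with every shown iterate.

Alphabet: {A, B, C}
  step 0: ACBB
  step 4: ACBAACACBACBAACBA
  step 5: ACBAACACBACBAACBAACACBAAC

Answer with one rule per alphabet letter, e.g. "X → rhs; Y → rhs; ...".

  step 4 ⇒ step 5: ACBAACACBACBAACBA ⇒ AC·B·A·AC·AC·B·AC·B·A·AC·B·A·AC·AC·B·A·AC
    A ↦ AC
    B ↦ A
    C ↦ B

A->AC, B->A, C->B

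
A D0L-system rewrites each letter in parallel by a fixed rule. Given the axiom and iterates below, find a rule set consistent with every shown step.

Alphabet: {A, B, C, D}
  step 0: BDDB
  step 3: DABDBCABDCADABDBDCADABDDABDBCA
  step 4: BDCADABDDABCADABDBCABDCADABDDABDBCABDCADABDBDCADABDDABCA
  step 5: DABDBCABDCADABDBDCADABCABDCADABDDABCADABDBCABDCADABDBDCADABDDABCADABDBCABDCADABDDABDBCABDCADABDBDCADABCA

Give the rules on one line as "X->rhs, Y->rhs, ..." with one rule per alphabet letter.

A->CA, B->DA, C->B, D->BD

  step 4 ⇒ step 5: BDCADABDDABCADABDBCABDCADABDDABDBCABDCADABDBDCADABDDABCA ⇒ DA·BD·B·CA·BD·CA·DA·BD·BD·CA·DA·B·CA·BD·CA·DA·BD·DA·B·CA·DA·BD·B·CA·BD·CA·DA·BD·BD·CA·DA·BD·DA·B·CA·DA·BD·B·CA·BD·CA·DA·BD·DA·BD·B·CA·BD·CA·DA·BD·BD·CA·DA·B·CA
    A ↦ CA
    B ↦ DA
    C ↦ B
    D ↦ BD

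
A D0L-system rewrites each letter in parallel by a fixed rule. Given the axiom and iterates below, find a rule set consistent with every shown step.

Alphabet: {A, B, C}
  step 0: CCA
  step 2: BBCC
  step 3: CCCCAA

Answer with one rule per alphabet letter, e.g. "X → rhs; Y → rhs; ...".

A->B, B->CC, C->A

  step 2 ⇒ step 3: BBCC ⇒ CC·CC·A·A
    B ↦ CC
    C ↦ A
    A ↦ B  (constrained at step 0)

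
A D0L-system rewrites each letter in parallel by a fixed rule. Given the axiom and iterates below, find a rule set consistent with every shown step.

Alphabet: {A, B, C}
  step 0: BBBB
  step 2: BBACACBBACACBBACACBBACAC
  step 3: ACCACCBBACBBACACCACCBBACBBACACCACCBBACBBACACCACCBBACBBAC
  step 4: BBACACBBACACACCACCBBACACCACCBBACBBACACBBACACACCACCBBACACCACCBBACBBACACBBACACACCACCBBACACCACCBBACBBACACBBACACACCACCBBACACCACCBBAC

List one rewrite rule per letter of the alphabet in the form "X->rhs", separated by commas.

  step 3 ⇒ step 4: ACCACCBBACBBACACCACCBBACBBACACCACCBBACBBACACCACCBBACBBAC ⇒ BB·AC·AC·BB·AC·AC·ACC·ACC·BB·AC·ACC·ACC·BB·AC·BB·AC·AC·BB·AC·AC·ACC·ACC·BB·AC·ACC·ACC·BB·AC·BB·AC·AC·BB·AC·AC·ACC·ACC·BB·AC·ACC·ACC·BB·AC·BB·AC·AC·BB·AC·AC·ACC·ACC·BB·AC·ACC·ACC·BB·AC
    A ↦ BB
    B ↦ ACC
    C ↦ AC

A->BB, B->ACC, C->AC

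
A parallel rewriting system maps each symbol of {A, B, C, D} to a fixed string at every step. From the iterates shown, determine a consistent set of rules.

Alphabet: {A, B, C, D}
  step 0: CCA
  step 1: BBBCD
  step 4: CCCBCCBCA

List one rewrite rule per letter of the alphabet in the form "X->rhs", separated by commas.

  step 0 ⇒ step 1: CCA ⇒ B·B·BCD
    A ↦ BCD
    C ↦ B
    B ↦ C  (constrained at step 1)
    D ↦ CA  (constrained at step 1)

A->BCD, B->C, C->B, D->CA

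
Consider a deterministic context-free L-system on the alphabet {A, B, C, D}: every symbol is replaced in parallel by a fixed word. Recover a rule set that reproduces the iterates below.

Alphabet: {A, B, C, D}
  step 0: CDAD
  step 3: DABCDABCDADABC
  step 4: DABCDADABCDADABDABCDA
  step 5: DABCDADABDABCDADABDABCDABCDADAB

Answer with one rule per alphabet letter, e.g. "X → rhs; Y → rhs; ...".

A->B, B->C, C->DA, D->DA

  step 4 ⇒ step 5: DABCDADABCDADABDABCDA ⇒ DA·B·C·DA·DA·B·DA·B·C·DA·DA·B·DA·B·C·DA·B·C·DA·DA·B
    A ↦ B
    B ↦ C
    C ↦ DA
    D ↦ DA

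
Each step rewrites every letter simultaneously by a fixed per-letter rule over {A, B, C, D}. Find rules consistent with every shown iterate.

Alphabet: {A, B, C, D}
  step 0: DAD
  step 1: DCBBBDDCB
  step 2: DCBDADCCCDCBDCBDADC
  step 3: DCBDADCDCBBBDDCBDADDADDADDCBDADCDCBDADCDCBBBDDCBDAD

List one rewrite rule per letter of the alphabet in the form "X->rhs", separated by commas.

  step 2 ⇒ step 3: DCBDADCCCDCBDCBDADC ⇒ DCB·DAD·C·DCB·BBD·DCB·DAD·DAD·DAD·DCB·DAD·C·DCB·DAD·C·DCB·BBD·DCB·DAD
    A ↦ BBD
    B ↦ C
    C ↦ DAD
    D ↦ DCB

A->BBD, B->C, C->DAD, D->DCB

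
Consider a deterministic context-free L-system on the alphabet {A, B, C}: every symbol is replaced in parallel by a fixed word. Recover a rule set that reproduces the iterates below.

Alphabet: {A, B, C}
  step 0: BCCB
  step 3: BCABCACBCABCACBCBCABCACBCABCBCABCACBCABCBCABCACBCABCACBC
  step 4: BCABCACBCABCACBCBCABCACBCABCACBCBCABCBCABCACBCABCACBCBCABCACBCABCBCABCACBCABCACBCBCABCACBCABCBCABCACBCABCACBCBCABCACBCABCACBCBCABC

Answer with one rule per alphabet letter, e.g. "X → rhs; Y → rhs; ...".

A->AC, B->BCA, C->BC

  step 3 ⇒ step 4: BCABCACBCABCACBCBCABCACBCABCBCABCACBCABCBCABCACBCABCACBC ⇒ BCA·BC·AC·BCA·BC·AC·BC·BCA·BC·AC·BCA·BC·AC·BC·BCA·BC·BCA·BC·AC·BCA·BC·AC·BC·BCA·BC·AC·BCA·BC·BCA·BC·AC·BCA·BC·AC·BC·BCA·BC·AC·BCA·BC·BCA·BC·AC·BCA·BC·AC·BC·BCA·BC·AC·BCA·BC·AC·BC·BCA·BC
    A ↦ AC
    B ↦ BCA
    C ↦ BC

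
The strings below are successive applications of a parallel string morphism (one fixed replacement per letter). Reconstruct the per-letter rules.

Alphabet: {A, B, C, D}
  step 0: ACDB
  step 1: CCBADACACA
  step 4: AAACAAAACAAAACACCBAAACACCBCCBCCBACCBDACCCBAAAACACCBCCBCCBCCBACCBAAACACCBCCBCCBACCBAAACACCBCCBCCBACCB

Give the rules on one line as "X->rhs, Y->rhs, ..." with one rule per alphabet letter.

  step 0 ⇒ step 1: ACDB ⇒ CCB·A·DAC·ACA
    A ↦ CCB
    B ↦ ACA
    C ↦ A
    D ↦ DAC

A->CCB, B->ACA, C->A, D->DAC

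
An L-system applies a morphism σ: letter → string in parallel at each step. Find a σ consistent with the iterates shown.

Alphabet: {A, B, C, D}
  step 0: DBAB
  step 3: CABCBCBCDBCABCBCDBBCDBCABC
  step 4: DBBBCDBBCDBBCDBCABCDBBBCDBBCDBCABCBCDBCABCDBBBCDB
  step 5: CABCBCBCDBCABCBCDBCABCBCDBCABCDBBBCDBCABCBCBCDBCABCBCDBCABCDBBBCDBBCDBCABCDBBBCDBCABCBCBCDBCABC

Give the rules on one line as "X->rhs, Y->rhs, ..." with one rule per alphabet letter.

  step 4 ⇒ step 5: DBBBCDBBCDBBCDBCABCDBBBCDBBCDBCABCBCDBCABCDBBBCDB ⇒ CA·BC·BC·BC·DB·CA·BC·BC·DB·CA·BC·BC·DB·CA·BC·DB·B·BC·DB·CA·BC·BC·BC·DB·CA·BC·BC·DB·CA·BC·DB·B·BC·DB·BC·DB·CA·BC·DB·B·BC·DB·CA·BC·BC·BC·DB·CA·BC
    A ↦ B
    B ↦ BC
    C ↦ DB
    D ↦ CA

A->B, B->BC, C->DB, D->CA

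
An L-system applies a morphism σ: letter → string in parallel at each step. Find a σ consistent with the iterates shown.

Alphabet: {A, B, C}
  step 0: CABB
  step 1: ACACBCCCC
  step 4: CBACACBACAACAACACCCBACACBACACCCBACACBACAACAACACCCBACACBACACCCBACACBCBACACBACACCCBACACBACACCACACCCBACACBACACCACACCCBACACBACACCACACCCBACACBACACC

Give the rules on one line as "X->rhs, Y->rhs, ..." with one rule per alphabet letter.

A->CB, B->CC, C->ACA

  step 0 ⇒ step 1: CABB ⇒ ACA·CB·CC·CC
    A ↦ CB
    B ↦ CC
    C ↦ ACA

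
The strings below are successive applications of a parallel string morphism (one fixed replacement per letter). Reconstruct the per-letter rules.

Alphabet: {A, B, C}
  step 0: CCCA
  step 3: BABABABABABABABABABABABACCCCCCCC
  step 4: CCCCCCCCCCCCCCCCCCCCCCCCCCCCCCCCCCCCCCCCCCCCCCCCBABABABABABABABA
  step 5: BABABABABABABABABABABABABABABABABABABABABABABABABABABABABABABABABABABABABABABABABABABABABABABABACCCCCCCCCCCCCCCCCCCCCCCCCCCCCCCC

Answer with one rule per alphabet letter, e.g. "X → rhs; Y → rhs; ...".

A->CC, B->CC, C->BA

  step 4 ⇒ step 5: CCCCCCCCCCCCCCCCCCCCCCCCCCCCCCCCCCCCCCCCCCCCCCCCBABABABABABABABA ⇒ BA·BA·BA·BA·BA·BA·BA·BA·BA·BA·BA·BA·BA·BA·BA·BA·BA·BA·BA·BA·BA·BA·BA·BA·BA·BA·BA·BA·BA·BA·BA·BA·BA·BA·BA·BA·BA·BA·BA·BA·BA·BA·BA·BA·BA·BA·BA·BA·CC·CC·CC·CC·CC·CC·CC·CC·CC·CC·CC·CC·CC·CC·CC·CC
    A ↦ CC
    B ↦ CC
    C ↦ BA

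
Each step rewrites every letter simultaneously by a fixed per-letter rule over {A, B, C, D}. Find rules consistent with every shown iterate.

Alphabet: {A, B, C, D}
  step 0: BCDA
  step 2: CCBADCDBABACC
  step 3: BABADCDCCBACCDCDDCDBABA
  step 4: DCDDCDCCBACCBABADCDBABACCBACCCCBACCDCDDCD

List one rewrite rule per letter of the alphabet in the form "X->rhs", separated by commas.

A->D, B->DC, C->BA, D->CC

  step 3 ⇒ step 4: BABADCDCCBACCDCDDCDBABA ⇒ DC·D·DC·D·CC·BA·CC·BA·BA·DC·D·BA·BA·CC·BA·CC·CC·BA·CC·DC·D·DC·D
    A ↦ D
    B ↦ DC
    C ↦ BA
    D ↦ CC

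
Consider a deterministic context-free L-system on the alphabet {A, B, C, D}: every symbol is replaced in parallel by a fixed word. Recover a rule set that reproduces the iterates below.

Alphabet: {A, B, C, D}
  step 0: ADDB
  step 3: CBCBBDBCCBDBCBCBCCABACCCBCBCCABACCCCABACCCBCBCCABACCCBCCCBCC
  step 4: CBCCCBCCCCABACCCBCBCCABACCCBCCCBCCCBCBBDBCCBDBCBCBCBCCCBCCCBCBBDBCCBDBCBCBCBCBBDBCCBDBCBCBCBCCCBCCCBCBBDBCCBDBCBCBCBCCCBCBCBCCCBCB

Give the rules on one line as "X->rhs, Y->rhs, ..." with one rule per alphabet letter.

A->BDB, B->CC, C->CB, D->ABA

  step 3 ⇒ step 4: CBCBBDBCCBDBCBCBCCABACCCBCBCCABACCCCABACCCBCBCCABACCCBCCCBCC ⇒ CB·CC·CB·CC·CC·ABA·CC·CB·CB·CC·ABA·CC·CB·CC·CB·CC·CB·CB·BDB·CC·BDB·CB·CB·CB·CC·CB·CC·CB·CB·BDB·CC·BDB·CB·CB·CB·CB·BDB·CC·BDB·CB·CB·CB·CC·CB·CC·CB·CB·BDB·CC·BDB·CB·CB·CB·CC·CB·CB·CB·CC·CB·CB
    A ↦ BDB
    B ↦ CC
    C ↦ CB
    D ↦ ABA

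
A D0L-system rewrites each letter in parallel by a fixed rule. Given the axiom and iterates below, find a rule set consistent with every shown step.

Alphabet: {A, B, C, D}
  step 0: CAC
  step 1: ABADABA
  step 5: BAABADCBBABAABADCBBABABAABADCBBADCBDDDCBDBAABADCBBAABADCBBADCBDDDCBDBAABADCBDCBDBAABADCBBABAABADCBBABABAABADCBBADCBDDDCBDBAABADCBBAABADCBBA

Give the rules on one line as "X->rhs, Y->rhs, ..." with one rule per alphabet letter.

  step 0 ⇒ step 1: CAC ⇒ ABA·D·ABA
    A ↦ D
    C ↦ ABA
    B ↦ DCB  (constrained at step 1)
    D ↦ BA  (constrained at step 1)

A->D, B->DCB, C->ABA, D->BA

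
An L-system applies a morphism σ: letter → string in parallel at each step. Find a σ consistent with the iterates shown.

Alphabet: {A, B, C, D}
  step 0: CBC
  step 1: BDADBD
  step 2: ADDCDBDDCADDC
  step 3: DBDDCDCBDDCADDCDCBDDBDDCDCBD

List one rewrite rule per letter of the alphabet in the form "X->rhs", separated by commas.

  step 2 ⇒ step 3: ADDCDBDDCADDC ⇒ DBD·DC·DC·BD·DC·AD·DC·DC·BD·DBD·DC·DC·BD
    A ↦ DBD
    B ↦ AD
    C ↦ BD
    D ↦ DC

A->DBD, B->AD, C->BD, D->DC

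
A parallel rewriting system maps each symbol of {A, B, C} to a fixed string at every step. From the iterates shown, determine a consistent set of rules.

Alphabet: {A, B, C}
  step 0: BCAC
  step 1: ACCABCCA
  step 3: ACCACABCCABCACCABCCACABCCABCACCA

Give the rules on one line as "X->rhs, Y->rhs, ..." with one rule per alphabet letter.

  step 0 ⇒ step 1: BCAC ⇒ AC·CA·BC·CA
    A ↦ BC
    B ↦ AC
    C ↦ CA

A->BC, B->AC, C->CA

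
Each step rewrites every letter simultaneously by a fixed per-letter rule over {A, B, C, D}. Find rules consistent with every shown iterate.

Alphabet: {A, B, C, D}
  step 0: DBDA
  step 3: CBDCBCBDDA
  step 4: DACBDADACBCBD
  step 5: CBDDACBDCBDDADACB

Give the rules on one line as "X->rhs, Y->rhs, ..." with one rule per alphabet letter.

A->D, B->A, C->D, D->CB

  step 4 ⇒ step 5: DACBDADACBCBD ⇒ CB·D·D·A·CB·D·CB·D·D·A·D·A·CB
    A ↦ D
    B ↦ A
    C ↦ D
    D ↦ CB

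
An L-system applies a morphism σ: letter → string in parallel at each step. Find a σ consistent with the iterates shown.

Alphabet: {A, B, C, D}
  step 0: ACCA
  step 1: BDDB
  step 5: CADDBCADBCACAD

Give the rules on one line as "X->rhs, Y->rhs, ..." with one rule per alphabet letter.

A->B, B->D, C->D, D->CA

  step 0 ⇒ step 1: ACCA ⇒ B·D·D·B
    A ↦ B
    C ↦ D
    B ↦ D  (constrained at step 1)
    D ↦ CA  (constrained at step 1)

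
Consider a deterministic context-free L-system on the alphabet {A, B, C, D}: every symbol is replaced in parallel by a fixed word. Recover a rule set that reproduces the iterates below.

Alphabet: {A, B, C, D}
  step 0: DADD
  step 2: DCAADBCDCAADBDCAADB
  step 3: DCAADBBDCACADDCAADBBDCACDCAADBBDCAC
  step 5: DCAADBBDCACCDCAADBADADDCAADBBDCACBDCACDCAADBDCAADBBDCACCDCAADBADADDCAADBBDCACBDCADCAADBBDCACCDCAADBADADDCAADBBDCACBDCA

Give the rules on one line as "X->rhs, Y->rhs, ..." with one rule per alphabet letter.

  step 2 ⇒ step 3: DCAADBCDCAADBDCAADB ⇒ DCA·AD·B·B·DCA·C·AD·DCA·AD·B·B·DCA·C·DCA·AD·B·B·DCA·C
    A ↦ B
    B ↦ C
    C ↦ AD
    D ↦ DCA

A->B, B->C, C->AD, D->DCA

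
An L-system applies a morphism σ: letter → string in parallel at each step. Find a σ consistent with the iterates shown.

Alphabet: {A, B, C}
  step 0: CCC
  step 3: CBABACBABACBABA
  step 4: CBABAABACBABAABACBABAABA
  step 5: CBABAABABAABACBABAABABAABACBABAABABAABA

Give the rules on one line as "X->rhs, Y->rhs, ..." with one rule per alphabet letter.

A->BA, B->A, C->CB

  step 4 ⇒ step 5: CBABAABACBABAABACBABAABA ⇒ CB·A·BA·A·BA·BA·A·BA·CB·A·BA·A·BA·BA·A·BA·CB·A·BA·A·BA·BA·A·BA
    A ↦ BA
    B ↦ A
    C ↦ CB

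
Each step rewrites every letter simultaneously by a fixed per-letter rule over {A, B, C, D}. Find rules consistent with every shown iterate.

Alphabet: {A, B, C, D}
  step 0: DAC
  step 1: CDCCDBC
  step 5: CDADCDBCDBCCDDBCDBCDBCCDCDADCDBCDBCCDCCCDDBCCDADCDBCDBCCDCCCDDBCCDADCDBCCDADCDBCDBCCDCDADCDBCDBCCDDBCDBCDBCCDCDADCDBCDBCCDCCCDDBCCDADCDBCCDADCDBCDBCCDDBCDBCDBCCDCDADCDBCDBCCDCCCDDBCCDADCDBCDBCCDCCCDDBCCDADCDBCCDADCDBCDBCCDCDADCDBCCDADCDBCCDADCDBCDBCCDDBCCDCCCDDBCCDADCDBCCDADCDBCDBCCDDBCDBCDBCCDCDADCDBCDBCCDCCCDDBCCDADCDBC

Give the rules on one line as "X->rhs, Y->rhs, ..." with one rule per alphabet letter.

A->CC, B->ADC, C->DBC, D->CD

  step 0 ⇒ step 1: DAC ⇒ CD·CC·DBC
    A ↦ CC
    C ↦ DBC
    D ↦ CD
    B ↦ ADC  (constrained at step 1)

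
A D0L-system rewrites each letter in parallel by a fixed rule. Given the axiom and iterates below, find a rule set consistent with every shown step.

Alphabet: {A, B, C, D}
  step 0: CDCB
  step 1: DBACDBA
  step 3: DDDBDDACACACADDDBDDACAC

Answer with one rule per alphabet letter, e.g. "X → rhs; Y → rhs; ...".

  step 0 ⇒ step 1: CDCB ⇒ DB·AC·DB·A
    B ↦ A
    C ↦ DB
    D ↦ AC
    A ↦ DD  (constrained at step 1)

A->DD, B->A, C->DB, D->AC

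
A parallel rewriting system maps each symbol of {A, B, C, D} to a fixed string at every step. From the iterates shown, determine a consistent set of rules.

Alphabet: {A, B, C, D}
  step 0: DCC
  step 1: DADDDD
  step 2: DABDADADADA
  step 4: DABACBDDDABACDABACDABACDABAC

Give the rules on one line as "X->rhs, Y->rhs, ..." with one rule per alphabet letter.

  step 1 ⇒ step 2: DADDDD ⇒ DA·B·DA·DA·DA·DA
    A ↦ B
    D ↦ DA
    B ↦ AC  (constrained at step 2)
  step 0 ⇒ step 1: DCC ⇒ DA·DD·DD
    C ↦ DD

A->B, B->AC, C->DD, D->DA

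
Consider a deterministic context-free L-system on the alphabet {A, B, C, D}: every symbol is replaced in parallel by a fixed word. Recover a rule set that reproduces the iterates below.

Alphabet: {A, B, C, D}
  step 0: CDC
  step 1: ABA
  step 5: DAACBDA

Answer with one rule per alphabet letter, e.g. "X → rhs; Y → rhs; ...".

  step 0 ⇒ step 1: CDC ⇒ A·B·A
    C ↦ A
    D ↦ B
    A ↦ D  (constrained at step 1)
    B ↦ AC  (constrained at step 1)

A->D, B->AC, C->A, D->B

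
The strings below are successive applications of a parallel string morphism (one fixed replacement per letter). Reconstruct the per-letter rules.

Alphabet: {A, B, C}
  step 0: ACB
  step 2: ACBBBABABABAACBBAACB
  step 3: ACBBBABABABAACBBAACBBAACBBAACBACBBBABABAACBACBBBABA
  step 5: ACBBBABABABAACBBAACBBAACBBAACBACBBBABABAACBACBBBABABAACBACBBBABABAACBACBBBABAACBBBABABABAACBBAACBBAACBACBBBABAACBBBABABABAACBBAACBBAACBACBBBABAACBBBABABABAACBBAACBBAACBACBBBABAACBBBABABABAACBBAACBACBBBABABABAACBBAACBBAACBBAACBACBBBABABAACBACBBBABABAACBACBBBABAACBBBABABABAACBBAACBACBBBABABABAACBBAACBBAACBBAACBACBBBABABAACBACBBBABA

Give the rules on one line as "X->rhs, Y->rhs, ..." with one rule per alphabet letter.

  step 2 ⇒ step 3: ACBBBABABABAACBBAACB ⇒ ACB·BBA·BA·BA·BA·ACB·BA·ACB·BA·ACB·BA·ACB·ACB·BBA·BA·BA·ACB·ACB·BBA·BA
    A ↦ ACB
    B ↦ BA
    C ↦ BBA

A->ACB, B->BA, C->BBA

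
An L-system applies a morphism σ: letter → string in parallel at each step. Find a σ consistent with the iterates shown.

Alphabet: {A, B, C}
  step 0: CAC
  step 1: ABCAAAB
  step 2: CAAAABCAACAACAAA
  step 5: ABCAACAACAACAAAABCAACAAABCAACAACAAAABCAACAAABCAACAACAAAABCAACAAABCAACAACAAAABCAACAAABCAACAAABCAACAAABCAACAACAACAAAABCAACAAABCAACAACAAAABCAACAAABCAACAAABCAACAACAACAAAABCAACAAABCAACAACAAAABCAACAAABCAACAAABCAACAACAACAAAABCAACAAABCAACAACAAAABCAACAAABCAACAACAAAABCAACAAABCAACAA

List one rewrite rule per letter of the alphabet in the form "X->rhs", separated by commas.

  step 1 ⇒ step 2: ABCAAAB ⇒ CAA·A·AB·CAA·CAA·CAA·A
    A ↦ CAA
    B ↦ A
    C ↦ AB

A->CAA, B->A, C->AB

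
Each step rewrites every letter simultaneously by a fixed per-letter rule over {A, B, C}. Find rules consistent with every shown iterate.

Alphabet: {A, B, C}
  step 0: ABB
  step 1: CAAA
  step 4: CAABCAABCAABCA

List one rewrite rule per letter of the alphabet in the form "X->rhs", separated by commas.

  step 0 ⇒ step 1: ABB ⇒ CA·A·A
    A ↦ CA
    B ↦ A
    C ↦ B  (constrained at step 1)

A->CA, B->A, C->B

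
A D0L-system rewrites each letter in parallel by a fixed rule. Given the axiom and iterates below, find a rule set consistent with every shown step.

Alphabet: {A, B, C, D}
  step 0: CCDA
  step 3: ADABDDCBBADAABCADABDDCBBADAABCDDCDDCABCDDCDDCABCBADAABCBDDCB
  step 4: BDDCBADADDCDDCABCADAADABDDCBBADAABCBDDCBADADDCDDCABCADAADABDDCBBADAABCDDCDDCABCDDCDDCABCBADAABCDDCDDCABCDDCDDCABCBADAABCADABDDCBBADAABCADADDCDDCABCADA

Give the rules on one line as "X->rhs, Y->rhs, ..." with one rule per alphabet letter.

  step 3 ⇒ step 4: ADABDDCBBADAABCADABDDCBBADAABCDDCDDCABCDDCDDCABCBADAABCBDDCB ⇒ B·DDC·B·ADA·DDC·DDC·ABC·ADA·ADA·B·DDC·B·B·ADA·ABC·B·DDC·B·ADA·DDC·DDC·ABC·ADA·ADA·B·DDC·B·B·ADA·ABC·DDC·DDC·ABC·DDC·DDC·ABC·B·ADA·ABC·DDC·DDC·ABC·DDC·DDC·ABC·B·ADA·ABC·ADA·B·DDC·B·B·ADA·ABC·ADA·DDC·DDC·ABC·ADA
    A ↦ B
    B ↦ ADA
    C ↦ ABC
    D ↦ DDC

A->B, B->ADA, C->ABC, D->DDC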